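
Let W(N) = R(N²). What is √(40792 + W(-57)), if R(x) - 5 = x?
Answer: 3*√4894 ≈ 209.87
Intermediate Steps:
R(x) = 5 + x
W(N) = 5 + N²
√(40792 + W(-57)) = √(40792 + (5 + (-57)²)) = √(40792 + (5 + 3249)) = √(40792 + 3254) = √44046 = 3*√4894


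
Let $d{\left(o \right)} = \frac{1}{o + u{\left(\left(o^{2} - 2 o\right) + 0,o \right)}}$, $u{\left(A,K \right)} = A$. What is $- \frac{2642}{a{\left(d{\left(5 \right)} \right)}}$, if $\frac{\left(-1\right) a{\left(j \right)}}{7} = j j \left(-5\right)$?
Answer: $- \frac{211360}{7} \approx -30194.0$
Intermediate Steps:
$d{\left(o \right)} = \frac{1}{o^{2} - o}$ ($d{\left(o \right)} = \frac{1}{o + \left(\left(o^{2} - 2 o\right) + 0\right)} = \frac{1}{o + \left(o^{2} - 2 o\right)} = \frac{1}{o^{2} - o}$)
$a{\left(j \right)} = 35 j^{2}$ ($a{\left(j \right)} = - 7 j j \left(-5\right) = - 7 j^{2} \left(-5\right) = - 7 \left(- 5 j^{2}\right) = 35 j^{2}$)
$- \frac{2642}{a{\left(d{\left(5 \right)} \right)}} = - \frac{2642}{35 \left(\frac{1}{5 \left(-1 + 5\right)}\right)^{2}} = - \frac{2642}{35 \left(\frac{1}{5 \cdot 4}\right)^{2}} = - \frac{2642}{35 \left(\frac{1}{5} \cdot \frac{1}{4}\right)^{2}} = - \frac{2642}{35 \left(\frac{1}{20}\right)^{2}} = - \frac{2642}{35 \cdot \frac{1}{400}} = - \frac{2642}{\frac{7}{80}} = \left(-2642\right) \frac{80}{7} = - \frac{211360}{7}$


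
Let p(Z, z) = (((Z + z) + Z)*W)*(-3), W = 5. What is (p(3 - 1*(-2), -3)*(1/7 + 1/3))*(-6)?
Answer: 300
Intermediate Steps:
p(Z, z) = -30*Z - 15*z (p(Z, z) = (((Z + z) + Z)*5)*(-3) = ((z + 2*Z)*5)*(-3) = (5*z + 10*Z)*(-3) = -30*Z - 15*z)
(p(3 - 1*(-2), -3)*(1/7 + 1/3))*(-6) = ((-30*(3 - 1*(-2)) - 15*(-3))*(1/7 + 1/3))*(-6) = ((-30*(3 + 2) + 45)*(1*(⅐) + 1*(⅓)))*(-6) = ((-30*5 + 45)*(⅐ + ⅓))*(-6) = ((-150 + 45)*(10/21))*(-6) = -105*10/21*(-6) = -50*(-6) = 300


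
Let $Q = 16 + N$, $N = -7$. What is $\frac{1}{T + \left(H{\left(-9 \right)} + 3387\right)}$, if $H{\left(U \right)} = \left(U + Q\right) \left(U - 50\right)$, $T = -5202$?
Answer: $- \frac{1}{1815} \approx -0.00055096$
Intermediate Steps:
$Q = 9$ ($Q = 16 - 7 = 9$)
$H{\left(U \right)} = \left(-50 + U\right) \left(9 + U\right)$ ($H{\left(U \right)} = \left(U + 9\right) \left(U - 50\right) = \left(9 + U\right) \left(-50 + U\right) = \left(-50 + U\right) \left(9 + U\right)$)
$\frac{1}{T + \left(H{\left(-9 \right)} + 3387\right)} = \frac{1}{-5202 + \left(\left(-450 + \left(-9\right)^{2} - -369\right) + 3387\right)} = \frac{1}{-5202 + \left(\left(-450 + 81 + 369\right) + 3387\right)} = \frac{1}{-5202 + \left(0 + 3387\right)} = \frac{1}{-5202 + 3387} = \frac{1}{-1815} = - \frac{1}{1815}$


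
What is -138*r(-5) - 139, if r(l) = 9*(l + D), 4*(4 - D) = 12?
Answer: 4829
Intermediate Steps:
D = 1 (D = 4 - ¼*12 = 4 - 3 = 1)
r(l) = 9 + 9*l (r(l) = 9*(l + 1) = 9*(1 + l) = 9 + 9*l)
-138*r(-5) - 139 = -138*(9 + 9*(-5)) - 139 = -138*(9 - 45) - 139 = -138*(-36) - 139 = 4968 - 139 = 4829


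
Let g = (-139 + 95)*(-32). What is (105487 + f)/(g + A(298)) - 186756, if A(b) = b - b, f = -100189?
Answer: -131473575/704 ≈ -1.8675e+5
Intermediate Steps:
A(b) = 0
g = 1408 (g = -44*(-32) = 1408)
(105487 + f)/(g + A(298)) - 186756 = (105487 - 100189)/(1408 + 0) - 186756 = 5298/1408 - 186756 = 5298*(1/1408) - 186756 = 2649/704 - 186756 = -131473575/704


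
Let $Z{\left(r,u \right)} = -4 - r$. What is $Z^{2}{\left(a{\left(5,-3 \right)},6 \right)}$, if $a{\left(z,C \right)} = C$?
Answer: $1$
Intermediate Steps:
$Z^{2}{\left(a{\left(5,-3 \right)},6 \right)} = \left(-4 - -3\right)^{2} = \left(-4 + 3\right)^{2} = \left(-1\right)^{2} = 1$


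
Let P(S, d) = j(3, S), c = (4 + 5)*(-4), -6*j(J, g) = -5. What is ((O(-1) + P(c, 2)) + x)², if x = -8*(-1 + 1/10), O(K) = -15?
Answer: 43681/900 ≈ 48.534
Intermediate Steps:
j(J, g) = ⅚ (j(J, g) = -⅙*(-5) = ⅚)
c = -36 (c = 9*(-4) = -36)
P(S, d) = ⅚
x = 36/5 (x = -8*(-1 + ⅒) = -8*(-9/10) = 36/5 ≈ 7.2000)
((O(-1) + P(c, 2)) + x)² = ((-15 + ⅚) + 36/5)² = (-85/6 + 36/5)² = (-209/30)² = 43681/900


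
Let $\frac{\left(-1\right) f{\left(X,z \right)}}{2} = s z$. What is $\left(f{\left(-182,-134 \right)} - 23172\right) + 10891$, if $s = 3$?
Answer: $-11477$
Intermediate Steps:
$f{\left(X,z \right)} = - 6 z$ ($f{\left(X,z \right)} = - 2 \cdot 3 z = - 6 z$)
$\left(f{\left(-182,-134 \right)} - 23172\right) + 10891 = \left(\left(-6\right) \left(-134\right) - 23172\right) + 10891 = \left(804 - 23172\right) + 10891 = -22368 + 10891 = -11477$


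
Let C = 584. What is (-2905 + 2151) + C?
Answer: -170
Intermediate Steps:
(-2905 + 2151) + C = (-2905 + 2151) + 584 = -754 + 584 = -170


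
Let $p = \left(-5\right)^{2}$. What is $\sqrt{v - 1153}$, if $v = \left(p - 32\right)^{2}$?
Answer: $4 i \sqrt{69} \approx 33.227 i$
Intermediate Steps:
$p = 25$
$v = 49$ ($v = \left(25 - 32\right)^{2} = \left(-7\right)^{2} = 49$)
$\sqrt{v - 1153} = \sqrt{49 - 1153} = \sqrt{-1104} = 4 i \sqrt{69}$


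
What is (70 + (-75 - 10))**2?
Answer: 225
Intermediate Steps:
(70 + (-75 - 10))**2 = (70 - 85)**2 = (-15)**2 = 225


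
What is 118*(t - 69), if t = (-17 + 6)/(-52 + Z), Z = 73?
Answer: -172280/21 ≈ -8203.8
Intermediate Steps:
t = -11/21 (t = (-17 + 6)/(-52 + 73) = -11/21 ≈ -0.52381)
118*(t - 69) = 118*(-11/21 - 69) = 118*(-1460/21) = -172280/21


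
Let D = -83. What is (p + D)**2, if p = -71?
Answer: 23716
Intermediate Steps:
(p + D)**2 = (-71 - 83)**2 = (-154)**2 = 23716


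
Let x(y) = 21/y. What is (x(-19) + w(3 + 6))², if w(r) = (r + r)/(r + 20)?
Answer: 71289/303601 ≈ 0.23481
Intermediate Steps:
w(r) = 2*r/(20 + r) (w(r) = (2*r)/(20 + r) = 2*r/(20 + r))
(x(-19) + w(3 + 6))² = (21/(-19) + 2*(3 + 6)/(20 + (3 + 6)))² = (21*(-1/19) + 2*9/(20 + 9))² = (-21/19 + 2*9/29)² = (-21/19 + 2*9*(1/29))² = (-21/19 + 18/29)² = (-267/551)² = 71289/303601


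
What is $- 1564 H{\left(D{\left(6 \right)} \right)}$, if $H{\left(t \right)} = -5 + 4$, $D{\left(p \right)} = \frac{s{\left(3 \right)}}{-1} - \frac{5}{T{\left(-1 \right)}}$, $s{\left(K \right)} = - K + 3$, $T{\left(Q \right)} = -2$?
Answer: $1564$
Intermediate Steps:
$s{\left(K \right)} = 3 - K$
$D{\left(p \right)} = \frac{5}{2}$ ($D{\left(p \right)} = \frac{3 - 3}{-1} - \frac{5}{-2} = \left(3 - 3\right) \left(-1\right) - - \frac{5}{2} = 0 \left(-1\right) + \frac{5}{2} = 0 + \frac{5}{2} = \frac{5}{2}$)
$H{\left(t \right)} = -1$
$- 1564 H{\left(D{\left(6 \right)} \right)} = \left(-1564\right) \left(-1\right) = 1564$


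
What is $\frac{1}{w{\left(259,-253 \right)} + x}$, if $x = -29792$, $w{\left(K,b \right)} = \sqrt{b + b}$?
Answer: $- \frac{14896}{443781885} - \frac{i \sqrt{506}}{887563770} \approx -3.3566 \cdot 10^{-5} - 2.5344 \cdot 10^{-8} i$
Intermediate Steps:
$w{\left(K,b \right)} = \sqrt{2} \sqrt{b}$ ($w{\left(K,b \right)} = \sqrt{2 b} = \sqrt{2} \sqrt{b}$)
$\frac{1}{w{\left(259,-253 \right)} + x} = \frac{1}{\sqrt{2} \sqrt{-253} - 29792} = \frac{1}{\sqrt{2} i \sqrt{253} - 29792} = \frac{1}{i \sqrt{506} - 29792} = \frac{1}{-29792 + i \sqrt{506}}$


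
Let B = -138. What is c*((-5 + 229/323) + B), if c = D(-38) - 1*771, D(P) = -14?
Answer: 36078600/323 ≈ 1.1170e+5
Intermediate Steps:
c = -785 (c = -14 - 1*771 = -14 - 771 = -785)
c*((-5 + 229/323) + B) = -785*((-5 + 229/323) - 138) = -785*(-1386/323 - 138) = -785*(-45960/323) = 36078600/323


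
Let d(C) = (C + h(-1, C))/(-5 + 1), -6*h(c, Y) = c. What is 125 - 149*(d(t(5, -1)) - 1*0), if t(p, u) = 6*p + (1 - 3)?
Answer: 28181/24 ≈ 1174.2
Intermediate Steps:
h(c, Y) = -c/6
t(p, u) = -2 + 6*p (t(p, u) = 6*p - 2 = -2 + 6*p)
d(C) = -1/24 - C/4 (d(C) = (C - 1/6*(-1))/(-5 + 1) = (C + 1/6)/(-4) = (1/6 + C)*(-1/4) = -1/24 - C/4)
125 - 149*(d(t(5, -1)) - 1*0) = 125 - 149*((-1/24 - (-2 + 6*5)/4) - 1*0) = 125 - 149*((-1/24 - (-2 + 30)/4) + 0) = 125 - 149*((-1/24 - 1/4*28) + 0) = 125 - 149*((-1/24 - 7) + 0) = 125 - 149*(-169/24 + 0) = 125 - 149*(-169/24) = 125 + 25181/24 = 28181/24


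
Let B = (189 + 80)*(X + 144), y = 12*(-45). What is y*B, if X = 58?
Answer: -29342520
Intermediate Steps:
y = -540
B = 54338 (B = (189 + 80)*(58 + 144) = 269*202 = 54338)
y*B = -540*54338 = -29342520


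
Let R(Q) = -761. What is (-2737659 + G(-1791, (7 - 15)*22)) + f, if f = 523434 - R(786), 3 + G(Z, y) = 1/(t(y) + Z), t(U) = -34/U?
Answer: -348822478085/157591 ≈ -2.2135e+6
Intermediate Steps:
G(Z, y) = -3 + 1/(Z - 34/y) (G(Z, y) = -3 + 1/(-34/y + Z) = -3 + 1/(Z - 34/y))
f = 524195 (f = 523434 - 1*(-761) = 523434 + 761 = 524195)
(-2737659 + G(-1791, (7 - 15)*22)) + f = (-2737659 + (102 - (7 - 15)*22*(-1 + 3*(-1791)))/(-34 - 1791*(7 - 15)*22)) + 524195 = (-2737659 + (102 - (-8*22)*(-1 - 5373))/(-34 - (-14328)*22)) + 524195 = (-2737659 + (102 - 1*(-176)*(-5374))/(-34 - 1791*(-176))) + 524195 = (-2737659 + (102 - 945824)/(-34 + 315216)) + 524195 = (-2737659 - 945722/315182) + 524195 = (-2737659 + (1/315182)*(-945722)) + 524195 = (-2737659 - 472861/157591) + 524195 = -431430892330/157591 + 524195 = -348822478085/157591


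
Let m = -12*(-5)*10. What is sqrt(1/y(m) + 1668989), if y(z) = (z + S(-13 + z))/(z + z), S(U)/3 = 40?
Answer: 2*sqrt(3755229)/3 ≈ 1291.9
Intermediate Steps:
m = 600 (m = 60*10 = 600)
S(U) = 120 (S(U) = 3*40 = 120)
y(z) = (120 + z)/(2*z) (y(z) = (z + 120)/(z + z) = (120 + z)/((2*z)) = (120 + z)*(1/(2*z)) = (120 + z)/(2*z))
sqrt(1/y(m) + 1668989) = sqrt(1/((1/2)*(120 + 600)/600) + 1668989) = sqrt(1/((1/2)*(1/600)*720) + 1668989) = sqrt(1/(3/5) + 1668989) = sqrt(5/3 + 1668989) = sqrt(5006972/3) = 2*sqrt(3755229)/3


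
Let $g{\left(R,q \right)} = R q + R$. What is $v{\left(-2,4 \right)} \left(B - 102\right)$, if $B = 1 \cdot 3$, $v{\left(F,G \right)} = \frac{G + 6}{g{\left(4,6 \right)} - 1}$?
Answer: $- \frac{110}{3} \approx -36.667$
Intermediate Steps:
$g{\left(R,q \right)} = R + R q$
$v{\left(F,G \right)} = \frac{2}{9} + \frac{G}{27}$ ($v{\left(F,G \right)} = \frac{G + 6}{4 \left(1 + 6\right) - 1} = \frac{6 + G}{4 \cdot 7 - 1} = \frac{6 + G}{28 - 1} = \frac{6 + G}{27} = \left(6 + G\right) \frac{1}{27} = \frac{2}{9} + \frac{G}{27}$)
$B = 3$
$v{\left(-2,4 \right)} \left(B - 102\right) = \left(\frac{2}{9} + \frac{1}{27} \cdot 4\right) \left(3 - 102\right) = \left(\frac{2}{9} + \frac{4}{27}\right) \left(-99\right) = \frac{10}{27} \left(-99\right) = - \frac{110}{3}$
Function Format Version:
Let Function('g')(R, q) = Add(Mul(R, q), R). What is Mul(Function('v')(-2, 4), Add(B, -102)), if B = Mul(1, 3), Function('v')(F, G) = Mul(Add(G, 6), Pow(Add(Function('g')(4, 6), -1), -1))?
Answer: Rational(-110, 3) ≈ -36.667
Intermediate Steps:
Function('g')(R, q) = Add(R, Mul(R, q))
Function('v')(F, G) = Add(Rational(2, 9), Mul(Rational(1, 27), G)) (Function('v')(F, G) = Mul(Add(G, 6), Pow(Add(Mul(4, Add(1, 6)), -1), -1)) = Mul(Add(6, G), Pow(Add(Mul(4, 7), -1), -1)) = Mul(Add(6, G), Pow(Add(28, -1), -1)) = Mul(Add(6, G), Pow(27, -1)) = Mul(Add(6, G), Rational(1, 27)) = Add(Rational(2, 9), Mul(Rational(1, 27), G)))
B = 3
Mul(Function('v')(-2, 4), Add(B, -102)) = Mul(Add(Rational(2, 9), Mul(Rational(1, 27), 4)), Add(3, -102)) = Mul(Add(Rational(2, 9), Rational(4, 27)), -99) = Mul(Rational(10, 27), -99) = Rational(-110, 3)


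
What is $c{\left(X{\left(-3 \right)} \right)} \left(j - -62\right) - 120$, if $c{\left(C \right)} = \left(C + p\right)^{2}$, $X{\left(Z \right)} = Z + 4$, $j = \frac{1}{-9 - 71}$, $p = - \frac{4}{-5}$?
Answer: $\frac{161679}{2000} \approx 80.839$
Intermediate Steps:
$p = \frac{4}{5}$ ($p = \left(-4\right) \left(- \frac{1}{5}\right) = \frac{4}{5} \approx 0.8$)
$j = - \frac{1}{80}$ ($j = \frac{1}{-80} = - \frac{1}{80} \approx -0.0125$)
$X{\left(Z \right)} = 4 + Z$
$c{\left(C \right)} = \left(\frac{4}{5} + C\right)^{2}$ ($c{\left(C \right)} = \left(C + \frac{4}{5}\right)^{2} = \left(\frac{4}{5} + C\right)^{2}$)
$c{\left(X{\left(-3 \right)} \right)} \left(j - -62\right) - 120 = \frac{\left(4 + 5 \left(4 - 3\right)\right)^{2}}{25} \left(- \frac{1}{80} - -62\right) - 120 = \frac{\left(4 + 5 \cdot 1\right)^{2}}{25} \left(- \frac{1}{80} + 62\right) - 120 = \frac{\left(4 + 5\right)^{2}}{25} \cdot \frac{4959}{80} - 120 = \frac{9^{2}}{25} \cdot \frac{4959}{80} - 120 = \frac{1}{25} \cdot 81 \cdot \frac{4959}{80} - 120 = \frac{81}{25} \cdot \frac{4959}{80} - 120 = \frac{401679}{2000} - 120 = \frac{161679}{2000}$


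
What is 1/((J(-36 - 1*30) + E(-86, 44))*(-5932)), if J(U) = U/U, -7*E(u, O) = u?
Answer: -7/551676 ≈ -1.2689e-5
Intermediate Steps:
E(u, O) = -u/7
J(U) = 1
1/((J(-36 - 1*30) + E(-86, 44))*(-5932)) = 1/((1 - ⅐*(-86))*(-5932)) = -1/5932/(1 + 86/7) = -1/5932/(93/7) = (7/93)*(-1/5932) = -7/551676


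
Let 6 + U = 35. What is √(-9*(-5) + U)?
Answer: √74 ≈ 8.6023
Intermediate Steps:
U = 29 (U = -6 + 35 = 29)
√(-9*(-5) + U) = √(-9*(-5) + 29) = √(45 + 29) = √74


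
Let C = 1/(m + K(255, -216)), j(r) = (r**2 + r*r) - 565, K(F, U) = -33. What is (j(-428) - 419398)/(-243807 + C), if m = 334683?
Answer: 17935566750/81590012549 ≈ 0.21983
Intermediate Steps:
j(r) = -565 + 2*r**2 (j(r) = (r**2 + r**2) - 565 = 2*r**2 - 565 = -565 + 2*r**2)
C = 1/334650 (C = 1/(334683 - 33) = 1/334650 ≈ 2.9882e-6)
(j(-428) - 419398)/(-243807 + C) = ((-565 + 2*(-428)**2) - 419398)/(-243807 + 1/334650) = ((-565 + 2*183184) - 419398)/(-81590012549/334650) = ((-565 + 366368) - 419398)*(-334650/81590012549) = (365803 - 419398)*(-334650/81590012549) = -53595*(-334650/81590012549) = 17935566750/81590012549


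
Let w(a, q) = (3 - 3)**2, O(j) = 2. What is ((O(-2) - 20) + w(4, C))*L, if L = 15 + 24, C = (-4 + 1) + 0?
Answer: -702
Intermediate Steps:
C = -3 (C = -3 + 0 = -3)
L = 39
w(a, q) = 0 (w(a, q) = 0**2 = 0)
((O(-2) - 20) + w(4, C))*L = ((2 - 20) + 0)*39 = (-18 + 0)*39 = -18*39 = -702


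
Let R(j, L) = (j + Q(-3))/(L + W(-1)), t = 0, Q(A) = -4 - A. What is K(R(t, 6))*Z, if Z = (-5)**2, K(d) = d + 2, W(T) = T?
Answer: 45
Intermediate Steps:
R(j, L) = (-1 + j)/(-1 + L) (R(j, L) = (j + (-4 - 1*(-3)))/(L - 1) = (j + (-4 + 3))/(-1 + L) = (j - 1)/(-1 + L) = (-1 + j)/(-1 + L))
K(d) = 2 + d
Z = 25
K(R(t, 6))*Z = (2 + (-1 + 0)/(-1 + 6))*25 = (2 - 1/5)*25 = (9/5)*25 = 45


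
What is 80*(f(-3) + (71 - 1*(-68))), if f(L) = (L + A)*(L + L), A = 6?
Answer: 9680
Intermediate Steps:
f(L) = 2*L*(6 + L) (f(L) = (L + 6)*(L + L) = (6 + L)*(2*L) = 2*L*(6 + L))
80*(f(-3) + (71 - 1*(-68))) = 80*(2*(-3)*(6 - 3) + (71 - 1*(-68))) = 80*(2*(-3)*3 + (71 + 68)) = 80*(-18 + 139) = 80*121 = 9680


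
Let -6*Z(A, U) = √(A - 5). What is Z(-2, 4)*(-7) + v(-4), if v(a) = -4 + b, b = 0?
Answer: -4 + 7*I*√7/6 ≈ -4.0 + 3.0867*I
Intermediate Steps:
Z(A, U) = -√(-5 + A)/6 (Z(A, U) = -√(A - 5)/6 = -√(-5 + A)/6)
v(a) = -4 (v(a) = -4 + 0 = -4)
Z(-2, 4)*(-7) + v(-4) = -√(-5 - 2)/6*(-7) - 4 = -I*√7/6*(-7) - 4 = 7*I*√7/6 - 4 = -4 + 7*I*√7/6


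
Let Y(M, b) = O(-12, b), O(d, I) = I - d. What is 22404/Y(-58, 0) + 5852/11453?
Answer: 21388603/11453 ≈ 1867.5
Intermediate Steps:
Y(M, b) = 12 + b (Y(M, b) = b - 1*(-12) = b + 12 = 12 + b)
22404/Y(-58, 0) + 5852/11453 = 22404/(12 + 0) + 5852/11453 = 22404/12 + 5852*(1/11453) = 22404*(1/12) + 5852/11453 = 1867 + 5852/11453 = 21388603/11453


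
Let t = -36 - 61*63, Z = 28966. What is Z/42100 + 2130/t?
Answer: 3781019/27217650 ≈ 0.13892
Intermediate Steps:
t = -3879 (t = -36 - 3843 = -3879)
Z/42100 + 2130/t = 28966/42100 + 2130/(-3879) = 28966*(1/42100) + 2130*(-1/3879) = 14483/21050 - 710/1293 = 3781019/27217650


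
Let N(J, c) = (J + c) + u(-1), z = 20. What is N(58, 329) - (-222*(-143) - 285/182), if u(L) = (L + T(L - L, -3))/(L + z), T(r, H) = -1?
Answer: -108434371/3458 ≈ -31358.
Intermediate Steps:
u(L) = (-1 + L)/(20 + L) (u(L) = (L - 1)/(L + 20) = (-1 + L)/(20 + L))
N(J, c) = -2/19 + J + c (N(J, c) = (J + c) + (-1 - 1)/(20 - 1) = (J + c) - 2/19 = -2/19 + J + c)
N(58, 329) - (-222*(-143) - 285/182) = (-2/19 + 58 + 329) - (-222*(-143) - 285/182) = 7351/19 - (31746 - 285*1/182) = 7351/19 - (31746 - 285/182) = 7351/19 - 1*5777487/182 = 7351/19 - 5777487/182 = -108434371/3458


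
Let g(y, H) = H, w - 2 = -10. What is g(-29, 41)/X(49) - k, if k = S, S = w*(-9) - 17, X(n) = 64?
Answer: -3479/64 ≈ -54.359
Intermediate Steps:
w = -8 (w = 2 - 10 = -8)
S = 55 (S = -8*(-9) - 17 = 72 - 17 = 55)
k = 55
g(-29, 41)/X(49) - k = 41/64 - 1*55 = 41*(1/64) - 55 = 41/64 - 55 = -3479/64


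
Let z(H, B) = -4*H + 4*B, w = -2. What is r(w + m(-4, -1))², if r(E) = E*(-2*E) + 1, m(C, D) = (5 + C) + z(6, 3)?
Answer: 113569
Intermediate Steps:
m(C, D) = -7 + C (m(C, D) = (5 + C) + (-4*6 + 4*3) = (5 + C) + (-24 + 12) = (5 + C) - 12 = -7 + C)
r(E) = 1 - 2*E² (r(E) = -2*E² + 1 = 1 - 2*E²)
r(w + m(-4, -1))² = (1 - 2*(-2 + (-7 - 4))²)² = (1 - 2*(-2 - 11)²)² = (1 - 2*(-13)²)² = (1 - 2*169)² = (1 - 338)² = (-337)² = 113569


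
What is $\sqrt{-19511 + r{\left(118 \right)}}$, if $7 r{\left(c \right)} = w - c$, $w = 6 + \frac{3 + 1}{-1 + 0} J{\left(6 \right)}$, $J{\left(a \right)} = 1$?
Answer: $\frac{i \sqrt{956851}}{7} \approx 139.74 i$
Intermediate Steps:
$w = 2$ ($w = 6 + \frac{3 + 1}{-1 + 0} \cdot 1 = 6 + \frac{4}{-1} \cdot 1 = 6 + 4 \left(-1\right) 1 = 6 - 4 = 2$)
$r{\left(c \right)} = \frac{2}{7} - \frac{c}{7}$ ($r{\left(c \right)} = \frac{2 - c}{7} = \frac{2}{7} - \frac{c}{7}$)
$\sqrt{-19511 + r{\left(118 \right)}} = \sqrt{-19511 + \left(\frac{2}{7} - \frac{118}{7}\right)} = \sqrt{-19511 - \frac{116}{7}} = \sqrt{- \frac{136693}{7}} = \frac{i \sqrt{956851}}{7}$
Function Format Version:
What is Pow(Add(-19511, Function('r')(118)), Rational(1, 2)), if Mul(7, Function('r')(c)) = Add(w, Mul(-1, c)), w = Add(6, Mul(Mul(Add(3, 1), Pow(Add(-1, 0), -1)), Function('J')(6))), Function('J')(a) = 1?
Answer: Mul(Rational(1, 7), I, Pow(956851, Rational(1, 2))) ≈ Mul(139.74, I)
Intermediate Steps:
w = 2 (w = Add(6, Mul(Mul(Add(3, 1), Pow(Add(-1, 0), -1)), 1)) = Add(6, Mul(Mul(4, Pow(-1, -1)), 1)) = Add(6, Mul(Mul(4, -1), 1)) = Add(6, Mul(-4, 1)) = Add(6, -4) = 2)
Function('r')(c) = Add(Rational(2, 7), Mul(Rational(-1, 7), c)) (Function('r')(c) = Mul(Rational(1, 7), Add(2, Mul(-1, c))) = Add(Rational(2, 7), Mul(Rational(-1, 7), c)))
Pow(Add(-19511, Function('r')(118)), Rational(1, 2)) = Pow(Add(-19511, Add(Rational(2, 7), Mul(Rational(-1, 7), 118))), Rational(1, 2)) = Pow(Add(-19511, Add(Rational(2, 7), Rational(-118, 7))), Rational(1, 2)) = Pow(Add(-19511, Rational(-116, 7)), Rational(1, 2)) = Pow(Rational(-136693, 7), Rational(1, 2)) = Mul(Rational(1, 7), I, Pow(956851, Rational(1, 2)))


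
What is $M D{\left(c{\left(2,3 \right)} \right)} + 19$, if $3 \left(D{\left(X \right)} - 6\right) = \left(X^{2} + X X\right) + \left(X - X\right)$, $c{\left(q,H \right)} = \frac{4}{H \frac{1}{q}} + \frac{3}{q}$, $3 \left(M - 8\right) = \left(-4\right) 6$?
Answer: $19$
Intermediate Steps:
$M = 0$ ($M = 8 + \frac{\left(-4\right) 6}{3} = 8 + \frac{1}{3} \left(-24\right) = 8 - 8 = 0$)
$c{\left(q,H \right)} = \frac{3}{q} + \frac{4 q}{H}$ ($c{\left(q,H \right)} = 4 \frac{q}{H} + \frac{3}{q} = \frac{4 q}{H} + \frac{3}{q} = \frac{3}{q} + \frac{4 q}{H}$)
$D{\left(X \right)} = 6 + \frac{2 X^{2}}{3}$ ($D{\left(X \right)} = 6 + \frac{\left(X^{2} + X X\right) + \left(X - X\right)}{3} = 6 + \frac{\left(X^{2} + X^{2}\right) + 0}{3} = 6 + \frac{2 X^{2} + 0}{3} = 6 + \frac{2 X^{2}}{3}$)
$M D{\left(c{\left(2,3 \right)} \right)} + 19 = 0 \left(6 + \frac{2 \left(\frac{3}{2} + 4 \cdot 2 \cdot \frac{1}{3}\right)^{2}}{3}\right) + 19 = 0 \left(6 + \frac{2 \left(3 \cdot \frac{1}{2} + 4 \cdot 2 \cdot \frac{1}{3}\right)^{2}}{3}\right) + 19 = 0 \left(6 + \frac{2 \left(\frac{3}{2} + \frac{8}{3}\right)^{2}}{3}\right) + 19 = 0 \left(6 + \frac{2 \left(\frac{25}{6}\right)^{2}}{3}\right) + 19 = 0 \left(6 + \frac{2}{3} \cdot \frac{625}{36}\right) + 19 = 0 \left(6 + \frac{625}{54}\right) + 19 = 0 \cdot \frac{949}{54} + 19 = 0 + 19 = 19$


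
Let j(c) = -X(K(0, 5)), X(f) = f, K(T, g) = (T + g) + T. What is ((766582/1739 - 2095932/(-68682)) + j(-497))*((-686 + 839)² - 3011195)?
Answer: -27735627736898342/19906333 ≈ -1.3933e+9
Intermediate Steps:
K(T, g) = g + 2*T
j(c) = -5 (j(c) = -(5 + 2*0) = -(5 + 0) = -1*5 = -5)
((766582/1739 - 2095932/(-68682)) + j(-497))*((-686 + 839)² - 3011195) = ((766582/1739 - 2095932/(-68682)) - 5)*((-686 + 839)² - 3011195) = ((766582*(1/1739) - 2095932*(-1/68682)) - 5)*(153² - 3011195) = ((766582/1739 + 349322/11447) - 5)*(23409 - 3011195) = (9382535112/19906333 - 5)*(-2987786) = (9283003447/19906333)*(-2987786) = -27735627736898342/19906333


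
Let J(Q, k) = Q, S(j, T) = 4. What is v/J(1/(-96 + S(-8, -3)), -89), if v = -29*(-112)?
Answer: -298816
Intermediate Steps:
v = 3248
v/J(1/(-96 + S(-8, -3)), -89) = 3248/(1/(-96 + 4)) = 3248/(1/(-92)) = 3248/(-1/92) = 3248*(-92) = -298816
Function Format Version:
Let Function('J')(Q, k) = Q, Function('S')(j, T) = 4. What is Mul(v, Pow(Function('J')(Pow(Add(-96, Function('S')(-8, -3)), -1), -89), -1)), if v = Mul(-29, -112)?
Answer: -298816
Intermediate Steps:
v = 3248
Mul(v, Pow(Function('J')(Pow(Add(-96, Function('S')(-8, -3)), -1), -89), -1)) = Mul(3248, Pow(Pow(Add(-96, 4), -1), -1)) = Mul(3248, Pow(Pow(-92, -1), -1)) = Mul(3248, Pow(Rational(-1, 92), -1)) = Mul(3248, -92) = -298816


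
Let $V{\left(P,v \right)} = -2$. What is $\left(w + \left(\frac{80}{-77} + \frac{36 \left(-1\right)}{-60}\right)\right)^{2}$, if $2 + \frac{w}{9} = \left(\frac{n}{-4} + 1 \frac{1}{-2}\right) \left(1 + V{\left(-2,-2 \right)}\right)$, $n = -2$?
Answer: $\frac{50395801}{148225} \approx 340.0$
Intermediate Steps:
$w = -18$ ($w = -18 + 9 \left(- \frac{2}{-4} + 1 \frac{1}{-2}\right) \left(1 - 2\right) = -18 + 9 \left(\left(-2\right) \left(- \frac{1}{4}\right) + 1 \left(- \frac{1}{2}\right)\right) \left(-1\right) = -18 + 9 \left(\frac{1}{2} - \frac{1}{2}\right) \left(-1\right) = -18 + 9 \cdot 0 \left(-1\right) = -18 + 9 \cdot 0 = -18 + 0 = -18$)
$\left(w + \left(\frac{80}{-77} + \frac{36 \left(-1\right)}{-60}\right)\right)^{2} = \left(-18 + \left(\frac{80}{-77} + \frac{36 \left(-1\right)}{-60}\right)\right)^{2} = \left(-18 + \left(80 \left(- \frac{1}{77}\right) - - \frac{3}{5}\right)\right)^{2} = \left(-18 + \left(- \frac{80}{77} + \frac{3}{5}\right)\right)^{2} = \left(-18 - \frac{169}{385}\right)^{2} = \left(- \frac{7099}{385}\right)^{2} = \frac{50395801}{148225}$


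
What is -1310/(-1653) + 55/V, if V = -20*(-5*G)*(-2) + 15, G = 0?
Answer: 2457/551 ≈ 4.4592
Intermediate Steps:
V = 15 (V = -20*(-5*0)*(-2) + 15 = -0*(-2) + 15 = -20*0 + 15 = 0 + 15 = 15)
-1310/(-1653) + 55/V = -1310/(-1653) + 55/15 = -1310*(-1/1653) + 55*(1/15) = 1310/1653 + 11/3 = 2457/551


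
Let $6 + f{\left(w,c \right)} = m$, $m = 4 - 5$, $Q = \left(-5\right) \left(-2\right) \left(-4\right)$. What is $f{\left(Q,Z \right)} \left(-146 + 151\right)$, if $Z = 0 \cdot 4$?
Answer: $-35$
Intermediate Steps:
$Z = 0$
$Q = -40$ ($Q = 10 \left(-4\right) = -40$)
$m = -1$ ($m = 4 - 5 = -1$)
$f{\left(w,c \right)} = -7$ ($f{\left(w,c \right)} = -6 - 1 = -7$)
$f{\left(Q,Z \right)} \left(-146 + 151\right) = - 7 \left(-146 + 151\right) = \left(-7\right) 5 = -35$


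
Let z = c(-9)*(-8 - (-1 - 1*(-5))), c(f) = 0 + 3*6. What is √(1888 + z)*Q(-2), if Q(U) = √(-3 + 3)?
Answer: 0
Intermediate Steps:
c(f) = 18 (c(f) = 0 + 18 = 18)
Q(U) = 0 (Q(U) = √0 = 0)
z = -216 (z = 18*(-8 - (-1 - 1*(-5))) = 18*(-8 - (-1 + 5)) = 18*(-8 - 1*4) = 18*(-8 - 4) = 18*(-12) = -216)
√(1888 + z)*Q(-2) = √(1888 - 216)*0 = √1672*0 = (2*√418)*0 = 0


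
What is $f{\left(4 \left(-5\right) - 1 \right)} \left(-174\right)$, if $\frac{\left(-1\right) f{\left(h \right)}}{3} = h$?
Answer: $-10962$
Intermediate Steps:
$f{\left(h \right)} = - 3 h$
$f{\left(4 \left(-5\right) - 1 \right)} \left(-174\right) = - 3 \left(4 \left(-5\right) - 1\right) \left(-174\right) = - 3 \left(-20 - 1\right) \left(-174\right) = \left(-3\right) \left(-21\right) \left(-174\right) = 63 \left(-174\right) = -10962$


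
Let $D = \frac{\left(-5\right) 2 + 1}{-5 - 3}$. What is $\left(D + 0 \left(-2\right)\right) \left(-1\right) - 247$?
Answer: $- \frac{1985}{8} \approx -248.13$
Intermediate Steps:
$D = \frac{9}{8}$ ($D = \frac{-10 + 1}{-8} = \left(-9\right) \left(- \frac{1}{8}\right) = \frac{9}{8} \approx 1.125$)
$\left(D + 0 \left(-2\right)\right) \left(-1\right) - 247 = \left(\frac{9}{8} + 0 \left(-2\right)\right) \left(-1\right) - 247 = \left(\frac{9}{8} + 0\right) \left(-1\right) - 247 = \frac{9}{8} \left(-1\right) - 247 = - \frac{9}{8} - 247 = - \frac{1985}{8}$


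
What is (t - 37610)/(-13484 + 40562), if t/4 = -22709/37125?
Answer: -698181043/502635375 ≈ -1.3890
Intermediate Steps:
t = -90836/37125 (t = 4*(-22709/37125) = -90836/37125 ≈ -2.4468)
(t - 37610)/(-13484 + 40562) = (-90836/37125 - 37610)/(-13484 + 40562) = -1396362086/37125/27078 = -1396362086/37125*1/27078 = -698181043/502635375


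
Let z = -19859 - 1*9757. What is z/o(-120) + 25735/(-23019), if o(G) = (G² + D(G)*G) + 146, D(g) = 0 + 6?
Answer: -518771407/159130347 ≈ -3.2600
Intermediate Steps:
D(g) = 6
z = -29616 (z = -19859 - 9757 = -29616)
o(G) = 146 + G² + 6*G (o(G) = (G² + 6*G) + 146 = 146 + G² + 6*G)
z/o(-120) + 25735/(-23019) = -29616/(146 + (-120)² + 6*(-120)) + 25735/(-23019) = -29616/(146 + 14400 - 720) + 25735*(-1/23019) = -29616/13826 - 25735/23019 = -29616*1/13826 - 25735/23019 = -14808/6913 - 25735/23019 = -518771407/159130347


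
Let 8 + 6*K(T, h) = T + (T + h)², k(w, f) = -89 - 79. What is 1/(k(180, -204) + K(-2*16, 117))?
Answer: 2/2059 ≈ 0.00097135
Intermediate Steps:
k(w, f) = -168
K(T, h) = -4/3 + T/6 + (T + h)²/6 (K(T, h) = -4/3 + (T + (T + h)²)/6 = -4/3 + (T/6 + (T + h)²/6) = -4/3 + T/6 + (T + h)²/6)
1/(k(180, -204) + K(-2*16, 117)) = 1/(-168 + (-4/3 + (-2*16)/6 + (-2*16 + 117)²/6)) = 1/(-168 + (-4/3 + (⅙)*(-32) + (-32 + 117)²/6)) = 1/(-168 + (-4/3 - 16/3 + (⅙)*85²)) = 1/(-168 + (-4/3 - 16/3 + (⅙)*7225)) = 1/(-168 + (-4/3 - 16/3 + 7225/6)) = 1/(-168 + 2395/2) = 1/(2059/2) = 2/2059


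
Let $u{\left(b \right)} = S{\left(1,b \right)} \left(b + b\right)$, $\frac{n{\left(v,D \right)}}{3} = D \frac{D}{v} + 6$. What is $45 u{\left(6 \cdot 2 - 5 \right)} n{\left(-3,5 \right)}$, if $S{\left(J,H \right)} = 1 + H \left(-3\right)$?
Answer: $88200$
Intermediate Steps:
$S{\left(J,H \right)} = 1 - 3 H$
$n{\left(v,D \right)} = 18 + \frac{3 D^{2}}{v}$ ($n{\left(v,D \right)} = 3 \left(D \frac{D}{v} + 6\right) = 3 \left(\frac{D^{2}}{v} + 6\right) = 3 \left(6 + \frac{D^{2}}{v}\right) = 18 + \frac{3 D^{2}}{v}$)
$u{\left(b \right)} = 2 b \left(1 - 3 b\right)$ ($u{\left(b \right)} = \left(1 - 3 b\right) \left(b + b\right) = \left(1 - 3 b\right) 2 b = 2 b \left(1 - 3 b\right)$)
$45 u{\left(6 \cdot 2 - 5 \right)} n{\left(-3,5 \right)} = 45 \cdot 2 \left(6 \cdot 2 - 5\right) \left(1 - 3 \left(6 \cdot 2 - 5\right)\right) \left(18 + \frac{3 \cdot 5^{2}}{-3}\right) = 45 \cdot 2 \left(12 - 5\right) \left(1 - 3 \left(12 - 5\right)\right) \left(18 + 3 \cdot 25 \left(- \frac{1}{3}\right)\right) = 45 \cdot 2 \cdot 7 \left(1 - 21\right) \left(18 - 25\right) = 45 \cdot 2 \cdot 7 \left(1 - 21\right) \left(-7\right) = 45 \cdot 2 \cdot 7 \left(-20\right) \left(-7\right) = 45 \left(-280\right) \left(-7\right) = \left(-12600\right) \left(-7\right) = 88200$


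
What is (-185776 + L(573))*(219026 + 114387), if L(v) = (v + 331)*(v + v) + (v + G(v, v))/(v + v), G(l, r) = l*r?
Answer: 283566089435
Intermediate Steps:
L(v) = (v + v²)/(2*v) + 2*v*(331 + v) (L(v) = (v + 331)*(v + v) + (v + v*v)/(v + v) = (331 + v)*(2*v) + (v + v²)/((2*v)) = 2*v*(331 + v) + (v + v²)*(1/(2*v)) = 2*v*(331 + v) + (v + v²)/(2*v) = (v + v²)/(2*v) + 2*v*(331 + v))
(-185776 + L(573))*(219026 + 114387) = (-185776 + (½ + 2*573² + (1325/2)*573))*(219026 + 114387) = (-185776 + (½ + 2*328329 + 759225/2))*333413 = (-185776 + (½ + 656658 + 759225/2))*333413 = (-185776 + 1036271)*333413 = 850495*333413 = 283566089435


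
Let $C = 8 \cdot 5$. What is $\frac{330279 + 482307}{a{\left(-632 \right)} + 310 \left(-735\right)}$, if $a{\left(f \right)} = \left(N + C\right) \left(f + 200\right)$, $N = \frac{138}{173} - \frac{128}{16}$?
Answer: $- \frac{23429563}{6978203} \approx -3.3575$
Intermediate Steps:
$C = 40$
$N = - \frac{1246}{173}$ ($N = 138 \cdot \frac{1}{173} - 8 = \frac{138}{173} - 8 = - \frac{1246}{173} \approx -7.2023$)
$a{\left(f \right)} = \frac{1134800}{173} + \frac{5674 f}{173}$ ($a{\left(f \right)} = \left(- \frac{1246}{173} + 40\right) \left(f + 200\right) = \frac{5674 \left(200 + f\right)}{173} = \frac{1134800}{173} + \frac{5674 f}{173}$)
$\frac{330279 + 482307}{a{\left(-632 \right)} + 310 \left(-735\right)} = \frac{330279 + 482307}{\left(\frac{1134800}{173} + \frac{5674}{173} \left(-632\right)\right) + 310 \left(-735\right)} = \frac{812586}{\left(\frac{1134800}{173} - \frac{3585968}{173}\right) - 227850} = \frac{812586}{- \frac{2451168}{173} - 227850} = \frac{812586}{- \frac{41869218}{173}} = 812586 \left(- \frac{173}{41869218}\right) = - \frac{23429563}{6978203}$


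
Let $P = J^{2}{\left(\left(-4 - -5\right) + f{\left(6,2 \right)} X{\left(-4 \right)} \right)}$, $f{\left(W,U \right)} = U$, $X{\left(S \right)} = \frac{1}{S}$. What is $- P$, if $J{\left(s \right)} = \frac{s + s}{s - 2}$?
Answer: $- \frac{4}{9} \approx -0.44444$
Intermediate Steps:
$J{\left(s \right)} = \frac{2 s}{-2 + s}$
$P = \frac{4}{9}$ ($P = \left(\frac{2 \left(\left(-4 - -5\right) + \frac{2}{-4}\right)}{-2 + \left(\left(-4 - -5\right) + \frac{2}{-4}\right)}\right)^{2} = \left(\frac{2 \left(\left(-4 + 5\right) + 2 \left(- \frac{1}{4}\right)\right)}{-2 + \left(\left(-4 + 5\right) + 2 \left(- \frac{1}{4}\right)\right)}\right)^{2} = \left(\frac{2 \left(1 - \frac{1}{2}\right)}{-2 + \left(1 - \frac{1}{2}\right)}\right)^{2} = \left(2 \cdot \frac{1}{2} \frac{1}{-2 + \frac{1}{2}}\right)^{2} = \left(2 \cdot \frac{1}{2} \frac{1}{- \frac{3}{2}}\right)^{2} = \left(2 \cdot \frac{1}{2} \left(- \frac{2}{3}\right)\right)^{2} = \left(- \frac{2}{3}\right)^{2} = \frac{4}{9} \approx 0.44444$)
$- P = \left(-1\right) \frac{4}{9} = - \frac{4}{9}$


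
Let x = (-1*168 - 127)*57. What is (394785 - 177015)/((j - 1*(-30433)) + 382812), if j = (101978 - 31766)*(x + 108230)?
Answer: 43554/1283768645 ≈ 3.3927e-5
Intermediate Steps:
x = -16815 (x = (-168 - 127)*57 = -295*57 = -16815)
j = 6418429980 (j = (101978 - 31766)*(-16815 + 108230) = 70212*91415 = 6418429980)
(394785 - 177015)/((j - 1*(-30433)) + 382812) = (394785 - 177015)/((6418429980 - 1*(-30433)) + 382812) = 217770/((6418429980 + 30433) + 382812) = 217770/(6418460413 + 382812) = 217770/6418843225 = 217770*(1/6418843225) = 43554/1283768645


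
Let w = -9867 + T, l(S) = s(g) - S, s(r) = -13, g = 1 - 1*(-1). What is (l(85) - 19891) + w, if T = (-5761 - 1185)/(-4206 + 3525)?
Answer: -20324990/681 ≈ -29846.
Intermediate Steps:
T = 6946/681 (T = -6946/(-681) = -6946*(-1/681) = 6946/681 ≈ 10.200)
g = 2 (g = 1 + 1 = 2)
l(S) = -13 - S
w = -6712481/681 (w = -9867 + 6946/681 = -6712481/681 ≈ -9856.8)
(l(85) - 19891) + w = ((-13 - 1*85) - 19891) - 6712481/681 = ((-13 - 85) - 19891) - 6712481/681 = (-98 - 19891) - 6712481/681 = -19989 - 6712481/681 = -20324990/681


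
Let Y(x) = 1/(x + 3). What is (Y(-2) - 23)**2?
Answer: 484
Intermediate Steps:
Y(x) = 1/(3 + x)
(Y(-2) - 23)**2 = (1/(3 - 2) - 23)**2 = (1/1 - 23)**2 = (1 - 23)**2 = (-22)**2 = 484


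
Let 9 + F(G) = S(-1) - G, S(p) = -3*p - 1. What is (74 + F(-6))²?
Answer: 5329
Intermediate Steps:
S(p) = -1 - 3*p
F(G) = -7 - G (F(G) = -9 + ((-1 - 3*(-1)) - G) = -9 + ((-1 + 3) - G) = -9 + (2 - G) = -7 - G)
(74 + F(-6))² = (74 + (-7 - 1*(-6)))² = (74 + (-7 + 6))² = (74 - 1)² = 73² = 5329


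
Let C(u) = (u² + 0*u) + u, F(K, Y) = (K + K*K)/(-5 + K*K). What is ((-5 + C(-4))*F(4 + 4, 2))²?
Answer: 254016/3481 ≈ 72.972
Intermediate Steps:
F(K, Y) = (K + K²)/(-5 + K²)
C(u) = u + u² (C(u) = (u² + 0) + u = u² + u = u + u²)
((-5 + C(-4))*F(4 + 4, 2))² = ((-5 - 4*(1 - 4))*((4 + 4)*(1 + (4 + 4))/(-5 + (4 + 4)²)))² = ((-5 - 4*(-3))*(8*(1 + 8)/(-5 + 8²)))² = ((-5 + 12)*(8*9/(-5 + 64)))² = (7*(8*9/59))² = (7*(8*(1/59)*9))² = (7*(72/59))² = (504/59)² = 254016/3481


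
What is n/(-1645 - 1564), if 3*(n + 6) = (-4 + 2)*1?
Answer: 20/9627 ≈ 0.0020775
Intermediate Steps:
n = -20/3 (n = -6 + ((-4 + 2)*1)/3 = -6 + (-2*1)/3 = -6 + (⅓)*(-2) = -6 - ⅔ = -20/3 ≈ -6.6667)
n/(-1645 - 1564) = -20/3/(-1645 - 1564) = -20/3/(-3209) = -1/3209*(-20/3) = 20/9627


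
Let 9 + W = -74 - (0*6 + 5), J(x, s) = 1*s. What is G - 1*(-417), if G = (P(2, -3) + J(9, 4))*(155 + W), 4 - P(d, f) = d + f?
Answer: 1020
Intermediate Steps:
P(d, f) = 4 - d - f (P(d, f) = 4 - (d + f) = 4 + (-d - f) = 4 - d - f)
J(x, s) = s
W = -88 (W = -9 + (-74 - (0*6 + 5)) = -9 + (-74 - (0 + 5)) = -9 + (-74 - 1*5) = -9 + (-74 - 5) = -9 - 79 = -88)
G = 603 (G = ((4 - 1*2 - 1*(-3)) + 4)*(155 - 88) = ((4 - 2 + 3) + 4)*67 = (5 + 4)*67 = 9*67 = 603)
G - 1*(-417) = 603 - 1*(-417) = 603 + 417 = 1020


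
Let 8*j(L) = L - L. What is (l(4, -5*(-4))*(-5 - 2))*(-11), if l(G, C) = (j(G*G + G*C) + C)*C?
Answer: 30800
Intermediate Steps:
j(L) = 0 (j(L) = (L - L)/8 = (⅛)*0 = 0)
l(G, C) = C² (l(G, C) = (0 + C)*C = C*C = C²)
(l(4, -5*(-4))*(-5 - 2))*(-11) = ((-5*(-4))²*(-5 - 2))*(-11) = (20²*(-7))*(-11) = (400*(-7))*(-11) = -2800*(-11) = 30800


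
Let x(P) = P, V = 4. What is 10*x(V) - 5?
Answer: 35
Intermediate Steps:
10*x(V) - 5 = 10*4 - 5 = 40 - 5 = 35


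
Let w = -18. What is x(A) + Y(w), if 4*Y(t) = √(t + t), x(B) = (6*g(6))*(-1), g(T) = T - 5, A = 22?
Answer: -6 + 3*I/2 ≈ -6.0 + 1.5*I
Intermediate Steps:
g(T) = -5 + T
x(B) = -6 (x(B) = (6*(-5 + 6))*(-1) = (6*1)*(-1) = 6*(-1) = -6)
Y(t) = √2*√t/4 (Y(t) = √(t + t)/4 = √(2*t)/4 = (√2*√t)/4 = √2*√t/4)
x(A) + Y(w) = -6 + √2*√(-18)/4 = -6 + √2*(3*I*√2)/4 = -6 + 3*I/2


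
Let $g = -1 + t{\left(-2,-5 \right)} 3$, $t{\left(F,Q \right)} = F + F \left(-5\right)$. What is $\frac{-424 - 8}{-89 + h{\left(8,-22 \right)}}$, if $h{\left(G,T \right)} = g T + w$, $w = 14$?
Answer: $\frac{432}{581} \approx 0.74355$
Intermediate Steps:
$t{\left(F,Q \right)} = - 4 F$ ($t{\left(F,Q \right)} = F - 5 F = - 4 F$)
$g = 23$ ($g = -1 + \left(-4\right) \left(-2\right) 3 = -1 + 8 \cdot 3 = -1 + 24 = 23$)
$h{\left(G,T \right)} = 14 + 23 T$ ($h{\left(G,T \right)} = 23 T + 14 = 14 + 23 T$)
$\frac{-424 - 8}{-89 + h{\left(8,-22 \right)}} = \frac{-424 - 8}{-89 + \left(14 + 23 \left(-22\right)\right)} = - \frac{432}{-89 + \left(14 - 506\right)} = - \frac{432}{-89 - 492} = - \frac{432}{-581} = \left(-432\right) \left(- \frac{1}{581}\right) = \frac{432}{581}$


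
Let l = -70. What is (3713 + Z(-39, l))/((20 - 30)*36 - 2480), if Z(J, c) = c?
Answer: -3643/2840 ≈ -1.2827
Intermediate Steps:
(3713 + Z(-39, l))/((20 - 30)*36 - 2480) = (3713 - 70)/((20 - 30)*36 - 2480) = 3643/(-10*36 - 2480) = 3643/(-360 - 2480) = 3643/(-2840) = 3643*(-1/2840) = -3643/2840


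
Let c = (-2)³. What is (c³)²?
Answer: 262144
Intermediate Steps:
c = -8
(c³)² = ((-8)³)² = (-512)² = 262144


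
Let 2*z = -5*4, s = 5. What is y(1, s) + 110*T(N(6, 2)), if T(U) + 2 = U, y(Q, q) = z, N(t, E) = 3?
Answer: 100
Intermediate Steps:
z = -10 (z = (-5*4)/2 = (1/2)*(-20) = -10)
y(Q, q) = -10
T(U) = -2 + U
y(1, s) + 110*T(N(6, 2)) = -10 + 110*(-2 + 3) = -10 + 110*1 = -10 + 110 = 100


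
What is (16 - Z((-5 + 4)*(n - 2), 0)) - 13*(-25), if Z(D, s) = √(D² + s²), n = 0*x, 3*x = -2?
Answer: 339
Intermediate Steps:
x = -⅔ (x = (⅓)*(-2) = -⅔ ≈ -0.66667)
n = 0 (n = 0*(-⅔) = 0)
(16 - Z((-5 + 4)*(n - 2), 0)) - 13*(-25) = (16 - √(((-5 + 4)*(0 - 2))² + 0²)) - 13*(-25) = (16 - √((-1*(-2))² + 0)) + 325 = (16 - √(2² + 0)) + 325 = (16 - √(4 + 0)) + 325 = (16 - √4) + 325 = (16 - 1*2) + 325 = (16 - 2) + 325 = 14 + 325 = 339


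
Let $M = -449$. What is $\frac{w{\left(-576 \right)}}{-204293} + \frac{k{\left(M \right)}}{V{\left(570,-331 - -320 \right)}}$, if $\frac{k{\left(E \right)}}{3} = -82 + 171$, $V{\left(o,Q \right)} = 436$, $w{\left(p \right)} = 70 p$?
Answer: $\frac{72125751}{89071748} \approx 0.80975$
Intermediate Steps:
$k{\left(E \right)} = 267$ ($k{\left(E \right)} = 3 \left(-82 + 171\right) = 3 \cdot 89 = 267$)
$\frac{w{\left(-576 \right)}}{-204293} + \frac{k{\left(M \right)}}{V{\left(570,-331 - -320 \right)}} = \frac{70 \left(-576\right)}{-204293} + \frac{267}{436} = \left(-40320\right) \left(- \frac{1}{204293}\right) + 267 \cdot \frac{1}{436} = \frac{40320}{204293} + \frac{267}{436} = \frac{72125751}{89071748}$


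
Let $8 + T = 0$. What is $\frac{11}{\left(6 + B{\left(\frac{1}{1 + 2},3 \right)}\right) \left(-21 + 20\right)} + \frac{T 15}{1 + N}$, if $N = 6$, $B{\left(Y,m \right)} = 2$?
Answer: $- \frac{1037}{56} \approx -18.518$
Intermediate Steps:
$T = -8$ ($T = -8 + 0 = -8$)
$\frac{11}{\left(6 + B{\left(\frac{1}{1 + 2},3 \right)}\right) \left(-21 + 20\right)} + \frac{T 15}{1 + N} = \frac{11}{\left(6 + 2\right) \left(-21 + 20\right)} + \frac{\left(-8\right) 15}{1 + 6} = \frac{11}{8 \left(-1\right)} + \frac{1}{7} \left(-120\right) = \frac{11}{-8} + \frac{1}{7} \left(-120\right) = 11 \left(- \frac{1}{8}\right) - \frac{120}{7} = - \frac{11}{8} - \frac{120}{7} = - \frac{1037}{56}$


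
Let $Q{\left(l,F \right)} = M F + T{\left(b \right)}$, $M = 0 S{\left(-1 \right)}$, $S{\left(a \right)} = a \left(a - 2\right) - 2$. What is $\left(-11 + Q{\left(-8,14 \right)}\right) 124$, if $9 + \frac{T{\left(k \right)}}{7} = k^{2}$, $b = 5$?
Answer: $12524$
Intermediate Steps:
$S{\left(a \right)} = -2 + a \left(-2 + a\right)$ ($S{\left(a \right)} = a \left(-2 + a\right) - 2 = -2 + a \left(-2 + a\right)$)
$M = 0$ ($M = 0 \left(-2 + \left(-1\right)^{2} - -2\right) = 0 \left(-2 + 1 + 2\right) = 0 \cdot 1 = 0$)
$T{\left(k \right)} = -63 + 7 k^{2}$
$Q{\left(l,F \right)} = 112$ ($Q{\left(l,F \right)} = 0 F - \left(63 - 7 \cdot 5^{2}\right) = 0 + \left(-63 + 7 \cdot 25\right) = 0 + \left(-63 + 175\right) = 0 + 112 = 112$)
$\left(-11 + Q{\left(-8,14 \right)}\right) 124 = \left(-11 + 112\right) 124 = 101 \cdot 124 = 12524$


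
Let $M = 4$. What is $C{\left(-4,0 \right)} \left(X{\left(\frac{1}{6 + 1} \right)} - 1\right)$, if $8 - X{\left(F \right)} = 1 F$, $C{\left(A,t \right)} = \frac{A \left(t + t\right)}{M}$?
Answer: $0$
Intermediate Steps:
$C{\left(A,t \right)} = \frac{A t}{2}$ ($C{\left(A,t \right)} = \frac{A \left(t + t\right)}{4} = A 2 t \frac{1}{4} = 2 A t \frac{1}{4} = \frac{A t}{2}$)
$X{\left(F \right)} = 8 - F$ ($X{\left(F \right)} = 8 - 1 F = 8 - F$)
$C{\left(-4,0 \right)} \left(X{\left(\frac{1}{6 + 1} \right)} - 1\right) = \frac{1}{2} \left(-4\right) 0 \left(\left(8 - \frac{1}{6 + 1}\right) - 1\right) = 0 \left(\left(8 - \frac{1}{7}\right) - 1\right) = 0 \left(\frac{55}{7} - 1\right) = 0 \cdot \frac{48}{7} = 0$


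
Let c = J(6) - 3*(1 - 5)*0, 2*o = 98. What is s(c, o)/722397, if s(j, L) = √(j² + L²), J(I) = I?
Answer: √2437/722397 ≈ 6.8336e-5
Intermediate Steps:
o = 49 (o = (½)*98 = 49)
c = 6 (c = 6 - 3*(1 - 5)*0 = 6 - 3*(-4)*0 = 6 + 12*0 = 6 + 0 = 6)
s(j, L) = √(L² + j²)
s(c, o)/722397 = √(49² + 6²)/722397 = √(2401 + 36)*(1/722397) = √2437*(1/722397) = √2437/722397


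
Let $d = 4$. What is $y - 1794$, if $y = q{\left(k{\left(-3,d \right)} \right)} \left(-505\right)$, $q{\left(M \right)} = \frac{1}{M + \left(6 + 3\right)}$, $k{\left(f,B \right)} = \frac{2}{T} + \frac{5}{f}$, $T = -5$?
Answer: $- \frac{194151}{104} \approx -1866.8$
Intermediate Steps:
$k{\left(f,B \right)} = - \frac{2}{5} + \frac{5}{f}$ ($k{\left(f,B \right)} = \frac{2}{-5} + \frac{5}{f} = 2 \left(- \frac{1}{5}\right) + \frac{5}{f} = - \frac{2}{5} + \frac{5}{f}$)
$q{\left(M \right)} = \frac{1}{9 + M}$ ($q{\left(M \right)} = \frac{1}{M + 9} = \frac{1}{9 + M}$)
$y = - \frac{7575}{104}$ ($y = \frac{1}{9 + \left(- \frac{2}{5} + \frac{5}{-3}\right)} \left(-505\right) = \frac{1}{9 + \left(- \frac{2}{5} + 5 \left(- \frac{1}{3}\right)\right)} \left(-505\right) = \frac{1}{9 - \frac{31}{15}} \left(-505\right) = \frac{1}{\frac{104}{15}} \left(-505\right) = \frac{15}{104} \left(-505\right) = - \frac{7575}{104} \approx -72.837$)
$y - 1794 = - \frac{7575}{104} - 1794 = - \frac{194151}{104}$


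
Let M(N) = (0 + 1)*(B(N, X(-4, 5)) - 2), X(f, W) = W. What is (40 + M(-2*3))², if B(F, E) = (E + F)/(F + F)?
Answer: 208849/144 ≈ 1450.3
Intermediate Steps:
B(F, E) = (E + F)/(2*F) (B(F, E) = (E + F)/((2*F)) = (E + F)*(1/(2*F)) = (E + F)/(2*F))
M(N) = -2 + (5 + N)/(2*N) (M(N) = (0 + 1)*((5 + N)/(2*N) - 2) = 1*(-2 + (5 + N)/(2*N)) = -2 + (5 + N)/(2*N))
(40 + M(-2*3))² = (40 + (5 - (-6)*3)/(2*((-2*3))))² = (40 + (½)*(5 - 3*(-6))/(-6))² = (40 + (½)*(-⅙)*(5 + 18))² = (40 + (½)*(-⅙)*23)² = (40 - 23/12)² = (457/12)² = 208849/144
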